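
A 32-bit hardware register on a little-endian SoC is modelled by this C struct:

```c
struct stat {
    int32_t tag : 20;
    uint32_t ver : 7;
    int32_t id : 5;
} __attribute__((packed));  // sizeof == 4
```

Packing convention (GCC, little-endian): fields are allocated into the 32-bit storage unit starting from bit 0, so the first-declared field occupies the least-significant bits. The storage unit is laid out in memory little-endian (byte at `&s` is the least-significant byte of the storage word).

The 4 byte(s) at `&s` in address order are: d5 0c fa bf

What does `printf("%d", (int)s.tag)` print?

[0]=0xd5 [1]=0x0c [2]=0xfa [3]=0xbf (little-endian) → word 0xbffa0cd5
tag:20 @ bit 0 → (0xbffa0cd5>>0)&0xfffff = 0xa0cd5  ←
ver:7 @ bit 20 → (0xbffa0cd5>>20)&0x7f = 0x7f
id:5 @ bit 27 → (0xbffa0cd5>>27)&0x1f = 0x17
tag signed 20b, MSB=1: 658645 - 1048576 = -389931

-389931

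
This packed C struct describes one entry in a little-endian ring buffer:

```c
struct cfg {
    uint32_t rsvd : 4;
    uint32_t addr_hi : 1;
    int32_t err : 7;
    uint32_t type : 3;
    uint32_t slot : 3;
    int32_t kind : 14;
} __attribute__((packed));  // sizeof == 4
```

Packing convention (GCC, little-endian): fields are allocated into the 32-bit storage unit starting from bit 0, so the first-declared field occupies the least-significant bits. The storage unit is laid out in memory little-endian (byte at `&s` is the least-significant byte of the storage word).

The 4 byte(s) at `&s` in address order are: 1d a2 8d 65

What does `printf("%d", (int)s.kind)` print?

[0]=0x1d [1]=0xa2 [2]=0x8d [3]=0x65 (little-endian) → word 0x658da21d
rsvd [0+:4] = (word>>0) & 0xf = 13
addr_hi [4+:1] = (word>>4) & 0x1 = 1
err [5+:7] = (word>>5) & 0x7f = 16
type [12+:3] = (word>>12) & 0x7 = 2
slot [15+:3] = (word>>15) & 0x7 = 3
kind [18+:14] = (word>>18) & 0x3fff = 6499  ←
kind signed 14b, MSB=0: value = 6499

6499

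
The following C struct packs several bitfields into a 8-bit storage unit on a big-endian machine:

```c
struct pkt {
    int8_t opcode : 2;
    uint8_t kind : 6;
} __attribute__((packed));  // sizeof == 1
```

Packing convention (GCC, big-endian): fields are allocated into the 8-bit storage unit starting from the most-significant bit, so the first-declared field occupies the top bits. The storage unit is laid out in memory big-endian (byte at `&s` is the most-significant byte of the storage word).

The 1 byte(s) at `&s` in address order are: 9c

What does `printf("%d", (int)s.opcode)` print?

-2

[0]=0x9c (big-endian) → word 0x9c
opcode:2 @ bit 6 → (0x9c>>6)&0x3 = 0x2  ←
kind:6 @ bit 0 → (0x9c>>0)&0x3f = 0x1c
opcode signed 2b, MSB=1: 2 - 4 = -2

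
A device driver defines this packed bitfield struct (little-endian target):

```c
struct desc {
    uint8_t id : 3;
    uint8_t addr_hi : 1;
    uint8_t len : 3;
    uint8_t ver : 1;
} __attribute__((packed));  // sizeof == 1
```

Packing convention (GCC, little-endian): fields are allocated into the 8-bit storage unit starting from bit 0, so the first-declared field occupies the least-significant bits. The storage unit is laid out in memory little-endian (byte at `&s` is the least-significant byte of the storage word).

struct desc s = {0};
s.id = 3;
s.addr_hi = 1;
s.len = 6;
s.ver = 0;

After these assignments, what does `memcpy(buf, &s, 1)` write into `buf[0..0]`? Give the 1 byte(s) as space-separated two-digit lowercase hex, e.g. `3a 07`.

6b

id:3 = 3 → 0x3 << 0 → word 0x03
addr_hi:1 = 1 → 0x1 << 3 → word 0x0b
len:3 = 6 → 0x6 << 4 → word 0x6b
ver:1 = 0 → 0x0 << 7 → word 0x6b
word = 0x6b → little-endian bytes:
  [0]=0x6b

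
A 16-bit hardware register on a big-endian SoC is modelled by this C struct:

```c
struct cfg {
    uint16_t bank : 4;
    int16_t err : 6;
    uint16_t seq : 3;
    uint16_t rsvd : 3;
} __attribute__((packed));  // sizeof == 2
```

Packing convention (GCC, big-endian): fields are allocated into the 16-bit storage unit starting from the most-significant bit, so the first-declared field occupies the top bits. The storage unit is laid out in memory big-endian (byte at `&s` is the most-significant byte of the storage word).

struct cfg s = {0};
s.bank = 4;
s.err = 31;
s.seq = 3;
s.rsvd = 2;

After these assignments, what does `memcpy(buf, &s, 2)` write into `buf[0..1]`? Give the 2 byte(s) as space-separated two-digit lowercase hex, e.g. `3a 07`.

47 da

bank:4 = 4 → 0x4 << 12 → word 0x4000
err:6 = 31 → 0x1f << 6 → word 0x47c0
seq:3 = 3 → 0x3 << 3 → word 0x47d8
rsvd:3 = 2 → 0x2 << 0 → word 0x47da
word = 0x47da → big-endian bytes:
  [0]=0x47  [1]=0xda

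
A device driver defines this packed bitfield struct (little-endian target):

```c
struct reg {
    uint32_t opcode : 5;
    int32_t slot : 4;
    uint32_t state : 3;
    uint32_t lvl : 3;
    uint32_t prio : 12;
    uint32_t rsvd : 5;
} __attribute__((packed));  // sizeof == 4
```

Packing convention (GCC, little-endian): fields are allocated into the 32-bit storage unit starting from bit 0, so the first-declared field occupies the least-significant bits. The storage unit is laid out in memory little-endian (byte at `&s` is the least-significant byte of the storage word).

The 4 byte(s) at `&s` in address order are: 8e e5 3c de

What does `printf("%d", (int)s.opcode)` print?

14

[0]=0x8e [1]=0xe5 [2]=0x3c [3]=0xde (little-endian) → word 0xde3ce58e
opcode [0+:5] = (word>>0) & 0x1f = 14  ←
slot [5+:4] = (word>>5) & 0xf = 12
state [9+:3] = (word>>9) & 0x7 = 2
lvl [12+:3] = (word>>12) & 0x7 = 6
prio [15+:12] = (word>>15) & 0xfff = 3193
rsvd [27+:5] = (word>>27) & 0x1f = 27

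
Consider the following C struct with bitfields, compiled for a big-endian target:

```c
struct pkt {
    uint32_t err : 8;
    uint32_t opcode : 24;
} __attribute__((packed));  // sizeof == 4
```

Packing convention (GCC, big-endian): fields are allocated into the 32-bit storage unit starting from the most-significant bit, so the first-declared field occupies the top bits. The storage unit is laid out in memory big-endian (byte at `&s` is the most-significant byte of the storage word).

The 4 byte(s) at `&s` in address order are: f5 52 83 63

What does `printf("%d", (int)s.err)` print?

[0]=0xf5 [1]=0x52 [2]=0x83 [3]=0x63 (big-endian) → word 0xf5528363
err:8 @ bit 24 → (0xf5528363>>24)&0xff = 0xf5  ←
opcode:24 @ bit 0 → (0xf5528363>>0)&0xffffff = 0x528363

245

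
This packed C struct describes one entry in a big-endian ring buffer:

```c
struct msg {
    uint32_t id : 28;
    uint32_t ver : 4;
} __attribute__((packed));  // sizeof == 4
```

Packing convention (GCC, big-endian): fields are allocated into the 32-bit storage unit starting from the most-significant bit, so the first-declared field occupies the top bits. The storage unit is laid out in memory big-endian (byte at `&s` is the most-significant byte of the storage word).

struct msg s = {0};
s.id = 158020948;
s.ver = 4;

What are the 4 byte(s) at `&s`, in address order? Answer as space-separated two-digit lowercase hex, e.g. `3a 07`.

96 b3 55 44

id:28 = 158020948 → 0x96b3554 << 4 → word 0x96b35540
ver:4 = 4 → 0x4 << 0 → word 0x96b35544
word = 0x96b35544 → big-endian bytes:
  [0]=0x96  [1]=0xb3  [2]=0x55  [3]=0x44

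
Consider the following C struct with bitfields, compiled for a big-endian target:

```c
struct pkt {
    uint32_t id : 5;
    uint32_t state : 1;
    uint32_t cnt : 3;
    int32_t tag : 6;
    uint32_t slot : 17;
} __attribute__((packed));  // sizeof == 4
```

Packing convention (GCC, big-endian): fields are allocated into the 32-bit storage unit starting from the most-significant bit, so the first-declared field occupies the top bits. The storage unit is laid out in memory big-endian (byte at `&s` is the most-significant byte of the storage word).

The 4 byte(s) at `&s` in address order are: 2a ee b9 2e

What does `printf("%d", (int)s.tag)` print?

[0]=0x2a [1]=0xee [2]=0xb9 [3]=0x2e (big-endian) → word 0x2aeeb92e
id:5 @ bit 27 → (0x2aeeb92e>>27)&0x1f = 0x5
state:1 @ bit 26 → (0x2aeeb92e>>26)&0x1 = 0x0
cnt:3 @ bit 23 → (0x2aeeb92e>>23)&0x7 = 0x5
tag:6 @ bit 17 → (0x2aeeb92e>>17)&0x3f = 0x37  ←
slot:17 @ bit 0 → (0x2aeeb92e>>0)&0x1ffff = 0xb92e
tag signed 6b, MSB=1: 55 - 64 = -9

-9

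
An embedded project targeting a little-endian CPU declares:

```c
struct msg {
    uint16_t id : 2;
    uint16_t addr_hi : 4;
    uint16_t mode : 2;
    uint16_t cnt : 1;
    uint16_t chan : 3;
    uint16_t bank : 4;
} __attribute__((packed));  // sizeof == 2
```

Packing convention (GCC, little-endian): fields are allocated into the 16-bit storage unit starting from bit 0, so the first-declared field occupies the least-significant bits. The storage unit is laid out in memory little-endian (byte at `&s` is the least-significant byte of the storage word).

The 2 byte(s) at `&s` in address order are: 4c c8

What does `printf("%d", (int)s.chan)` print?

[0]=0x4c [1]=0xc8 (little-endian) → word 0xc84c
id:2 @ bit 0 → (0xc84c>>0)&0x3 = 0x0
addr_hi:4 @ bit 2 → (0xc84c>>2)&0xf = 0x3
mode:2 @ bit 6 → (0xc84c>>6)&0x3 = 0x1
cnt:1 @ bit 8 → (0xc84c>>8)&0x1 = 0x0
chan:3 @ bit 9 → (0xc84c>>9)&0x7 = 0x4  ←
bank:4 @ bit 12 → (0xc84c>>12)&0xf = 0xc

4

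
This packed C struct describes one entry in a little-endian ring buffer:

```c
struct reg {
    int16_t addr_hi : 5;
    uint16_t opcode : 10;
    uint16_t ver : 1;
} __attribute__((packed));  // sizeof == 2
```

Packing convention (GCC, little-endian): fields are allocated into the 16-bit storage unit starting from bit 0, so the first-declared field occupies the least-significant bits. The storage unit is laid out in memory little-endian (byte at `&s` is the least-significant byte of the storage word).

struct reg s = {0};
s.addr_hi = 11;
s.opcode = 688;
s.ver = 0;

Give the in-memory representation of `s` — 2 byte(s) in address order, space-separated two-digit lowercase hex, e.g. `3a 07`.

0b 56

[0+:5] addr_hi=11 & 0x1f = 0xb; word=0x000b
[5+:10] opcode=688 & 0x3ff = 0x2b0; word=0x560b
[15+:1] ver=0 & 0x1 = 0x0; word=0x560b
word = 0x560b → little-endian bytes:
  [0]=0x0b  [1]=0x56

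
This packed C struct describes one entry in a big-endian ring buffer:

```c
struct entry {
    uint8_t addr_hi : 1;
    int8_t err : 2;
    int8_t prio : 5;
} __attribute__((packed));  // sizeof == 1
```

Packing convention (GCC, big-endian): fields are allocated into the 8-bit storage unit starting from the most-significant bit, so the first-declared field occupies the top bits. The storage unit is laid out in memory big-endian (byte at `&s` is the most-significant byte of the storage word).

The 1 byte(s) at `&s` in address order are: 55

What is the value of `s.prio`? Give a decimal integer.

[0]=0x55 (big-endian) → word 0x55
addr_hi [7+:1] = (word>>7) & 0x1 = 0
err [5+:2] = (word>>5) & 0x3 = 2
prio [0+:5] = (word>>0) & 0x1f = 21  ←
prio signed 5b, MSB=1: 21 - 32 = -11

-11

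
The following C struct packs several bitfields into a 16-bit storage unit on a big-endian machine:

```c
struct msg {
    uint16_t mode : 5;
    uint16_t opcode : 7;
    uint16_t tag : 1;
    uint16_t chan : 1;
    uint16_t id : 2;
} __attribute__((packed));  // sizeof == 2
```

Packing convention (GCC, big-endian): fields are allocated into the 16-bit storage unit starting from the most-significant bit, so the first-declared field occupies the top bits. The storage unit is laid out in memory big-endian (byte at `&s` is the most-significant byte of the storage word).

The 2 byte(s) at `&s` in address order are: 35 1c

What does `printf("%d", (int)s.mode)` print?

6

[0]=0x35 [1]=0x1c (big-endian) → word 0x351c
mode:5 @ bit 11 → (0x351c>>11)&0x1f = 0x6  ←
opcode:7 @ bit 4 → (0x351c>>4)&0x7f = 0x51
tag:1 @ bit 3 → (0x351c>>3)&0x1 = 0x1
chan:1 @ bit 2 → (0x351c>>2)&0x1 = 0x1
id:2 @ bit 0 → (0x351c>>0)&0x3 = 0x0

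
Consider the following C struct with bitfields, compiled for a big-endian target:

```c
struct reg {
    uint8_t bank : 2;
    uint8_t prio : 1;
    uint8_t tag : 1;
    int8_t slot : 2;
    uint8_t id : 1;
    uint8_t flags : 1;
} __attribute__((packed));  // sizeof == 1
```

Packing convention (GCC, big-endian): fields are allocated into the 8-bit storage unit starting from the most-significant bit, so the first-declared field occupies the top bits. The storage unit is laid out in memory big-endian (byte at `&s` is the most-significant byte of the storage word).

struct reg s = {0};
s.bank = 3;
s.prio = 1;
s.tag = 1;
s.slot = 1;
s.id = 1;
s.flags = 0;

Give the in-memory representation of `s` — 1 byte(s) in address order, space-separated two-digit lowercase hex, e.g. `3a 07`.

bank:2 = 3 → 0x3 << 6 → word 0xc0
prio:1 = 1 → 0x1 << 5 → word 0xe0
tag:1 = 1 → 0x1 << 4 → word 0xf0
slot:2 = 1 → 0x1 << 2 → word 0xf4
id:1 = 1 → 0x1 << 1 → word 0xf6
flags:1 = 0 → 0x0 << 0 → word 0xf6
word = 0xf6 → big-endian bytes:
  [0]=0xf6

f6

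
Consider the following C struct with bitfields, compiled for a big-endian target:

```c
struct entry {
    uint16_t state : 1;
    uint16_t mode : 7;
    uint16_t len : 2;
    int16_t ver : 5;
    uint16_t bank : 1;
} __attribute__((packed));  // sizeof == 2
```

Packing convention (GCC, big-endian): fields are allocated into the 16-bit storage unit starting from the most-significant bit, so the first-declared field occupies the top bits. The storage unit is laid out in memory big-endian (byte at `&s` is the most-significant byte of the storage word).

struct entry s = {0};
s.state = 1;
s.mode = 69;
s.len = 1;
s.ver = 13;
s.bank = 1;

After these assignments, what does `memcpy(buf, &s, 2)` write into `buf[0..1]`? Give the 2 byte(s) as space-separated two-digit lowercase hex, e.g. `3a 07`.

c5 5b

[15+:1] state=1 & 0x1 = 0x1; word=0x8000
[8+:7] mode=69 & 0x7f = 0x45; word=0xc500
[6+:2] len=1 & 0x3 = 0x1; word=0xc540
[1+:5] ver=13 & 0x1f = 0xd; word=0xc55a
[0+:1] bank=1 & 0x1 = 0x1; word=0xc55b
word = 0xc55b → big-endian bytes:
  [0]=0xc5  [1]=0x5b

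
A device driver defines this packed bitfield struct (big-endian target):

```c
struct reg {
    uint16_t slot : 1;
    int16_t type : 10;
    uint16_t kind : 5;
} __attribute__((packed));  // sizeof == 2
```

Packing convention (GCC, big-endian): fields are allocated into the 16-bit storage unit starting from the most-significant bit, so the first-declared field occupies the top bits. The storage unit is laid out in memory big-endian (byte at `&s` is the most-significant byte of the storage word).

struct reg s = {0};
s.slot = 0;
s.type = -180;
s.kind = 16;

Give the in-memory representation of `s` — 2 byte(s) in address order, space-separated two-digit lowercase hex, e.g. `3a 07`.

[15+:1] slot=0 & 0x1 = 0x0; word=0x0000
[5+:10] type=-180 & 0x3ff = 0x34c; word=0x6980
[0+:5] kind=16 & 0x1f = 0x10; word=0x6990
word = 0x6990 → big-endian bytes:
  [0]=0x69  [1]=0x90

69 90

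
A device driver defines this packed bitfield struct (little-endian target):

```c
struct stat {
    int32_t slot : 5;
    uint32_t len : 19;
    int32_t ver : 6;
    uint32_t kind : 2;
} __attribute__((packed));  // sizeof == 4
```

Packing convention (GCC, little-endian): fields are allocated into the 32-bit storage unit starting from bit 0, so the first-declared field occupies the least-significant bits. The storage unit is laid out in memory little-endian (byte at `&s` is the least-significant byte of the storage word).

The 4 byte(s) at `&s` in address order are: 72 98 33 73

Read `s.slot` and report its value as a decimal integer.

[0]=0x72 [1]=0x98 [2]=0x33 [3]=0x73 (little-endian) → word 0x73339872
slot [0+:5] = (word>>0) & 0x1f = 18  ←
len [5+:19] = (word>>5) & 0x7ffff = 105667
ver [24+:6] = (word>>24) & 0x3f = 51
kind [30+:2] = (word>>30) & 0x3 = 1
slot signed 5b, MSB=1: 18 - 32 = -14

-14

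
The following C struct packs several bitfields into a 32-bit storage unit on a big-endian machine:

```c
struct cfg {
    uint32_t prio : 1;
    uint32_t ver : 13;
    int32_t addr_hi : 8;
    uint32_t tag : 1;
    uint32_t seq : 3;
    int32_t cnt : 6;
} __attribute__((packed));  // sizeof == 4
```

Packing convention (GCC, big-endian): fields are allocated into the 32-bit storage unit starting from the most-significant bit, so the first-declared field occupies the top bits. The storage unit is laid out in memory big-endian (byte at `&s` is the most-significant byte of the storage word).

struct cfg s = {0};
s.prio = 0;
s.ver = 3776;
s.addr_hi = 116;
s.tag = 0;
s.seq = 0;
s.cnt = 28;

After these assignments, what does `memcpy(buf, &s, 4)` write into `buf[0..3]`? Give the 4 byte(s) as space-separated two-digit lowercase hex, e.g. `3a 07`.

prio:1 = 0 → 0x0 << 31 → word 0x00000000
ver:13 = 3776 → 0xec0 << 18 → word 0x3b000000
addr_hi:8 = 116 → 0x74 << 10 → word 0x3b01d000
tag:1 = 0 → 0x0 << 9 → word 0x3b01d000
seq:3 = 0 → 0x0 << 6 → word 0x3b01d000
cnt:6 = 28 → 0x1c << 0 → word 0x3b01d01c
word = 0x3b01d01c → big-endian bytes:
  [0]=0x3b  [1]=0x01  [2]=0xd0  [3]=0x1c

3b 01 d0 1c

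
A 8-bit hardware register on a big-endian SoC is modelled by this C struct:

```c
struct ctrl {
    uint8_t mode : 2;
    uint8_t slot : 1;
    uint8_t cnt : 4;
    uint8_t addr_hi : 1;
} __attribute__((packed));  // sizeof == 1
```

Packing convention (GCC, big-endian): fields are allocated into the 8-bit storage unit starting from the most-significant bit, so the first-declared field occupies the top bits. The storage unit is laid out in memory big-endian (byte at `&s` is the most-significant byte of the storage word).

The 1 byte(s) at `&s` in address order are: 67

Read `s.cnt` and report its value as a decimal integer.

[0]=0x67 (big-endian) → word 0x67
mode [6+:2] = (word>>6) & 0x3 = 1
slot [5+:1] = (word>>5) & 0x1 = 1
cnt [1+:4] = (word>>1) & 0xf = 3  ←
addr_hi [0+:1] = (word>>0) & 0x1 = 1

3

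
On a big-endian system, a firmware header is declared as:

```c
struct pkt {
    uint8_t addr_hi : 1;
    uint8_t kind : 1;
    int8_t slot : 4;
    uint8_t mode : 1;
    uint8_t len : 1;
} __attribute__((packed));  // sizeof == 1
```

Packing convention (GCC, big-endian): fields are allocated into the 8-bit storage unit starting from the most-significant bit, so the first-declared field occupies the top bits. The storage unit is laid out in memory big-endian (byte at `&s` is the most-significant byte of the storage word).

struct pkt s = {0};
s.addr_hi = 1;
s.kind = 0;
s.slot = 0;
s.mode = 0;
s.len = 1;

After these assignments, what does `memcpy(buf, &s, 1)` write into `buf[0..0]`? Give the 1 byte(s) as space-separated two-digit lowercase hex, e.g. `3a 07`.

81

addr_hi (1b) val=1 bits=0x1 at bit 7: 0x80
kind (1b) val=0 bits=0x0 at bit 6: 0x80
slot (4b) val=0 bits=0x0 at bit 2: 0x80
mode (1b) val=0 bits=0x0 at bit 1: 0x80
len (1b) val=1 bits=0x1 at bit 0: 0x81
word = 0x81 → big-endian bytes:
  [0]=0x81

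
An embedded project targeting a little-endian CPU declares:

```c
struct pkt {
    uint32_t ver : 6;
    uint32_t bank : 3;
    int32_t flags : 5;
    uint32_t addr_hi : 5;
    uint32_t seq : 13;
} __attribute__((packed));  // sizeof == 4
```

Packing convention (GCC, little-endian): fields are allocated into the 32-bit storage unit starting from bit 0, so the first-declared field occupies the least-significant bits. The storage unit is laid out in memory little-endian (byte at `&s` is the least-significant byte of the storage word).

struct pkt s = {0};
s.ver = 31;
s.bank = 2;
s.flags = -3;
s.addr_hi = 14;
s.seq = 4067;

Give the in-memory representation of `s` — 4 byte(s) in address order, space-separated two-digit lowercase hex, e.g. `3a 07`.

ver:6 = 31 → 0x1f << 0 → word 0x0000001f
bank:3 = 2 → 0x2 << 6 → word 0x0000009f
flags:5 = -3 → 0x1d << 9 → word 0x00003a9f
addr_hi:5 = 14 → 0xe << 14 → word 0x0003ba9f
seq:13 = 4067 → 0xfe3 << 19 → word 0x7f1bba9f
word = 0x7f1bba9f → little-endian bytes:
  [0]=0x9f  [1]=0xba  [2]=0x1b  [3]=0x7f

9f ba 1b 7f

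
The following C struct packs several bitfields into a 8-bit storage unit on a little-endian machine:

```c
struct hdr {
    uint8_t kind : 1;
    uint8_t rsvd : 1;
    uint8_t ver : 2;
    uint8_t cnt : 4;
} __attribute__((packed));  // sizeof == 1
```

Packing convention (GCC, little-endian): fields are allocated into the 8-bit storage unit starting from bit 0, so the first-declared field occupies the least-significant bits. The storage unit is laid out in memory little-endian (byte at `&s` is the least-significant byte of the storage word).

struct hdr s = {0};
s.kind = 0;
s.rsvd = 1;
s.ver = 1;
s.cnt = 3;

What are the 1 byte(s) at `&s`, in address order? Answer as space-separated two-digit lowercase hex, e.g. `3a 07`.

36

[0+:1] kind=0 & 0x1 = 0x0; word=0x00
[1+:1] rsvd=1 & 0x1 = 0x1; word=0x02
[2+:2] ver=1 & 0x3 = 0x1; word=0x06
[4+:4] cnt=3 & 0xf = 0x3; word=0x36
word = 0x36 → little-endian bytes:
  [0]=0x36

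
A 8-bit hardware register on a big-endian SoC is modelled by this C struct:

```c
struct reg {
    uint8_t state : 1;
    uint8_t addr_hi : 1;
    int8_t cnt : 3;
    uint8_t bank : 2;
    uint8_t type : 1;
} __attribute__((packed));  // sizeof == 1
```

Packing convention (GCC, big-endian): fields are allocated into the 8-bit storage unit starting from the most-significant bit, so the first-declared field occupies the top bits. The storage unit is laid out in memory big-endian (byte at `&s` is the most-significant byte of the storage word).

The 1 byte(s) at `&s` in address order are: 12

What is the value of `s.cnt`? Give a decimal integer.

2

[0]=0x12 (big-endian) → word 0x12
state [7+:1] = (word>>7) & 0x1 = 0
addr_hi [6+:1] = (word>>6) & 0x1 = 0
cnt [3+:3] = (word>>3) & 0x7 = 2  ←
bank [1+:2] = (word>>1) & 0x3 = 1
type [0+:1] = (word>>0) & 0x1 = 0
cnt signed 3b, MSB=0: value = 2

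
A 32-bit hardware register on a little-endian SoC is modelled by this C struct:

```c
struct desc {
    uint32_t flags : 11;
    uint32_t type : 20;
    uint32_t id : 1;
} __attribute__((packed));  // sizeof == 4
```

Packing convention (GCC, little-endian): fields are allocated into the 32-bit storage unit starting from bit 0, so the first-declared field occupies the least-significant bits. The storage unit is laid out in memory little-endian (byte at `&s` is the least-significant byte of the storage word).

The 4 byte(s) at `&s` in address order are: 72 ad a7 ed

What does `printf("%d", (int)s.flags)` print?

1394

[0]=0x72 [1]=0xad [2]=0xa7 [3]=0xed (little-endian) → word 0xeda7ad72
flags:11 @ bit 0 → (0xeda7ad72>>0)&0x7ff = 0x572  ←
type:20 @ bit 11 → (0xeda7ad72>>11)&0xfffff = 0xdb4f5
id:1 @ bit 31 → (0xeda7ad72>>31)&0x1 = 0x1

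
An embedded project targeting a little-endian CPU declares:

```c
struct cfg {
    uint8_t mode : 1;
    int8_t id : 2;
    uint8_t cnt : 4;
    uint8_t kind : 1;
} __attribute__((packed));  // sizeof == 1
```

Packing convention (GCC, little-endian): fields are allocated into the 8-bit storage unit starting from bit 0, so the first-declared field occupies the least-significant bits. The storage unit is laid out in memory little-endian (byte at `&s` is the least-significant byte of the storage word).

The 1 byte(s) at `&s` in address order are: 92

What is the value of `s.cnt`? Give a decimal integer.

2

[0]=0x92 (little-endian) → word 0x92
mode:1 @ bit 0 → (0x92>>0)&0x1 = 0x0
id:2 @ bit 1 → (0x92>>1)&0x3 = 0x1
cnt:4 @ bit 3 → (0x92>>3)&0xf = 0x2  ←
kind:1 @ bit 7 → (0x92>>7)&0x1 = 0x1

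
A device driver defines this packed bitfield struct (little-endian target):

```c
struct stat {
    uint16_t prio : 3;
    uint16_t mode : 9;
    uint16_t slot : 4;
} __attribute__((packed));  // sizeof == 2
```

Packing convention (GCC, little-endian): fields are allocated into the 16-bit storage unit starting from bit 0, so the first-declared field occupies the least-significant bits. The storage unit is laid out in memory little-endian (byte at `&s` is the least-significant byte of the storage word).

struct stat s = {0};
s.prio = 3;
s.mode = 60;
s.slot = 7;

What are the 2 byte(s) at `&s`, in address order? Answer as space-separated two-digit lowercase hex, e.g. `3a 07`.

e3 71

[0+:3] prio=3 & 0x7 = 0x3; word=0x0003
[3+:9] mode=60 & 0x1ff = 0x3c; word=0x01e3
[12+:4] slot=7 & 0xf = 0x7; word=0x71e3
word = 0x71e3 → little-endian bytes:
  [0]=0xe3  [1]=0x71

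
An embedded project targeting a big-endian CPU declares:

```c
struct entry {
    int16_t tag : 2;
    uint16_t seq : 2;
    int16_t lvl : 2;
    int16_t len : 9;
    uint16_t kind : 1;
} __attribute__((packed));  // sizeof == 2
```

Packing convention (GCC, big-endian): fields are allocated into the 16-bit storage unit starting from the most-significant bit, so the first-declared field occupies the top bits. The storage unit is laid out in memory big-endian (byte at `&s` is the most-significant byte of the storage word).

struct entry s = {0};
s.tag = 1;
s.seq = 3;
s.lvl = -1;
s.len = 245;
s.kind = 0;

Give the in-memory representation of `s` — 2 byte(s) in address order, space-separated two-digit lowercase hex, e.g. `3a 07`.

7d ea

tag (2b) val=1 bits=0x1 at bit 14: 0x4000
seq (2b) val=3 bits=0x3 at bit 12: 0x7000
lvl (2b) val=-1 bits=0x3 at bit 10: 0x7c00
len (9b) val=245 bits=0xf5 at bit 1: 0x7dea
kind (1b) val=0 bits=0x0 at bit 0: 0x7dea
word = 0x7dea → big-endian bytes:
  [0]=0x7d  [1]=0xea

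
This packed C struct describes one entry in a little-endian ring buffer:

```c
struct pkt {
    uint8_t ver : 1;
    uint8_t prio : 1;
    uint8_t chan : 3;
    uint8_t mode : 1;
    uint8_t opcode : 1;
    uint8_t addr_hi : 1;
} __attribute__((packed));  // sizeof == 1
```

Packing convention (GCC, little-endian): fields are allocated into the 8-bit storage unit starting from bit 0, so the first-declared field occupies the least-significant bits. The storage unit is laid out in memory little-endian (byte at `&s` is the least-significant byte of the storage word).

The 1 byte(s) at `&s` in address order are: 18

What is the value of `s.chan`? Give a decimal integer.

[0]=0x18 (little-endian) → word 0x18
ver:1 @ bit 0 → (0x18>>0)&0x1 = 0x0
prio:1 @ bit 1 → (0x18>>1)&0x1 = 0x0
chan:3 @ bit 2 → (0x18>>2)&0x7 = 0x6  ←
mode:1 @ bit 5 → (0x18>>5)&0x1 = 0x0
opcode:1 @ bit 6 → (0x18>>6)&0x1 = 0x0
addr_hi:1 @ bit 7 → (0x18>>7)&0x1 = 0x0

6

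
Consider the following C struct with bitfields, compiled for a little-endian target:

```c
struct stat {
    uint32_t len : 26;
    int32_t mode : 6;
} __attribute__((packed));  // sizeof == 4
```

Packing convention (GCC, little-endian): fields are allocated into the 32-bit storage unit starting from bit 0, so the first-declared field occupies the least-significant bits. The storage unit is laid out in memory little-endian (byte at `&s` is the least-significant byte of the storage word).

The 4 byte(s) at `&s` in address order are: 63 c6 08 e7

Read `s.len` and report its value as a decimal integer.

50906723

[0]=0x63 [1]=0xc6 [2]=0x08 [3]=0xe7 (little-endian) → word 0xe708c663
len [0+:26] = (word>>0) & 0x3ffffff = 50906723  ←
mode [26+:6] = (word>>26) & 0x3f = 57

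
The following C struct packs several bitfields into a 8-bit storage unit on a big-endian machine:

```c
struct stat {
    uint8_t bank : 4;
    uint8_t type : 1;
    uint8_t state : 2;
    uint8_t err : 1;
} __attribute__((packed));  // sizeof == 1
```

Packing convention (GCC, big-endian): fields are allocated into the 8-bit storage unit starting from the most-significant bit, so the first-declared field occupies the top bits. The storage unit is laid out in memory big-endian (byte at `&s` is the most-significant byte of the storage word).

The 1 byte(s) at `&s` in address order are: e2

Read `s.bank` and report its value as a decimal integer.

[0]=0xe2 (big-endian) → word 0xe2
bank:4 @ bit 4 → (0xe2>>4)&0xf = 0xe  ←
type:1 @ bit 3 → (0xe2>>3)&0x1 = 0x0
state:2 @ bit 1 → (0xe2>>1)&0x3 = 0x1
err:1 @ bit 0 → (0xe2>>0)&0x1 = 0x0

14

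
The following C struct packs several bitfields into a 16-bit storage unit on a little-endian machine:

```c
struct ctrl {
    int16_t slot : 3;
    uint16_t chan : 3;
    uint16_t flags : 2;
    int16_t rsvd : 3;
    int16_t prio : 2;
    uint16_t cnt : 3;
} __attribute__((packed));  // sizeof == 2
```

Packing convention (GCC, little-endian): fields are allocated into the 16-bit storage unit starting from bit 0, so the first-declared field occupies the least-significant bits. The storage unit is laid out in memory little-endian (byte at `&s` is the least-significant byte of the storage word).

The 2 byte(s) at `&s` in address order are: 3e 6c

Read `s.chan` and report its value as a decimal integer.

[0]=0x3e [1]=0x6c (little-endian) → word 0x6c3e
slot:3 @ bit 0 → (0x6c3e>>0)&0x7 = 0x6
chan:3 @ bit 3 → (0x6c3e>>3)&0x7 = 0x7  ←
flags:2 @ bit 6 → (0x6c3e>>6)&0x3 = 0x0
rsvd:3 @ bit 8 → (0x6c3e>>8)&0x7 = 0x4
prio:2 @ bit 11 → (0x6c3e>>11)&0x3 = 0x1
cnt:3 @ bit 13 → (0x6c3e>>13)&0x7 = 0x3

7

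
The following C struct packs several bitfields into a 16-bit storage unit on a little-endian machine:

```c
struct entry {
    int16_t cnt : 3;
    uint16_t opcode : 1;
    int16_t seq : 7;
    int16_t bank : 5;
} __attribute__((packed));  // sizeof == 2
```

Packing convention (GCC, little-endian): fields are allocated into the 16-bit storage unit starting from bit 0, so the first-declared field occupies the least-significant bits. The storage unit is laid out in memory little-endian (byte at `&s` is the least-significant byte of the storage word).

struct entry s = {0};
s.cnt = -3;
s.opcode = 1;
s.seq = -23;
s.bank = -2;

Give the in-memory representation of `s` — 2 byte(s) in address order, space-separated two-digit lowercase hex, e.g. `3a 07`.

[0+:3] cnt=-3 & 0x7 = 0x5; word=0x0005
[3+:1] opcode=1 & 0x1 = 0x1; word=0x000d
[4+:7] seq=-23 & 0x7f = 0x69; word=0x069d
[11+:5] bank=-2 & 0x1f = 0x1e; word=0xf69d
word = 0xf69d → little-endian bytes:
  [0]=0x9d  [1]=0xf6

9d f6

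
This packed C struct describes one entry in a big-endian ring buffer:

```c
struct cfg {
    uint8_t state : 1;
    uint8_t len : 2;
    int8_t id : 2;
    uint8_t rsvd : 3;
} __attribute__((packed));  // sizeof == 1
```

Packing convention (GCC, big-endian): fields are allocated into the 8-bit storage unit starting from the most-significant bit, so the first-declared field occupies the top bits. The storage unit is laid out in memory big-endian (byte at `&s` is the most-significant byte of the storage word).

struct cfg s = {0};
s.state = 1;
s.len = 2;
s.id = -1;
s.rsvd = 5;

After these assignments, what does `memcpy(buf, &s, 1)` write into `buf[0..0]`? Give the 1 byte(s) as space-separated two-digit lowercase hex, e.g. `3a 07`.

state:1 = 1 → 0x1 << 7 → word 0x80
len:2 = 2 → 0x2 << 5 → word 0xc0
id:2 = -1 → 0x3 << 3 → word 0xd8
rsvd:3 = 5 → 0x5 << 0 → word 0xdd
word = 0xdd → big-endian bytes:
  [0]=0xdd

dd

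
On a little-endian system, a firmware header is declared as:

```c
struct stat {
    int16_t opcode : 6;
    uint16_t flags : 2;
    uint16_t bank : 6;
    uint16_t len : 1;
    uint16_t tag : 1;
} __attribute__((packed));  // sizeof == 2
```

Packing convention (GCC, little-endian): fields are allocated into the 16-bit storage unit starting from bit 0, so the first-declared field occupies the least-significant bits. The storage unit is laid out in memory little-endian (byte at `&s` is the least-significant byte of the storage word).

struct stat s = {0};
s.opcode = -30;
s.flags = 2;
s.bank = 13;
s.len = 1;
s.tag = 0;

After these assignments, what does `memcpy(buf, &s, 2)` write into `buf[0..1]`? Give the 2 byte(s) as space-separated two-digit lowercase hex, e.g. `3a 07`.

opcode (6b) val=-30 bits=0x22 at bit 0: 0x0022
flags (2b) val=2 bits=0x2 at bit 6: 0x00a2
bank (6b) val=13 bits=0xd at bit 8: 0x0da2
len (1b) val=1 bits=0x1 at bit 14: 0x4da2
tag (1b) val=0 bits=0x0 at bit 15: 0x4da2
word = 0x4da2 → little-endian bytes:
  [0]=0xa2  [1]=0x4d

a2 4d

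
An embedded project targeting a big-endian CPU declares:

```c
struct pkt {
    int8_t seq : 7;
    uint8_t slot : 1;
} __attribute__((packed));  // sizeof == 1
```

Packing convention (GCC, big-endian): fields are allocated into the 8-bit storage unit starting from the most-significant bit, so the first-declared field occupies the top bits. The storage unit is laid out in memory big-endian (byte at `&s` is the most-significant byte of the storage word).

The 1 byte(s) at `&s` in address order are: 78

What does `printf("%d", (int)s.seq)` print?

[0]=0x78 (big-endian) → word 0x78
seq [1+:7] = (word>>1) & 0x7f = 60  ←
slot [0+:1] = (word>>0) & 0x1 = 0
seq signed 7b, MSB=0: value = 60

60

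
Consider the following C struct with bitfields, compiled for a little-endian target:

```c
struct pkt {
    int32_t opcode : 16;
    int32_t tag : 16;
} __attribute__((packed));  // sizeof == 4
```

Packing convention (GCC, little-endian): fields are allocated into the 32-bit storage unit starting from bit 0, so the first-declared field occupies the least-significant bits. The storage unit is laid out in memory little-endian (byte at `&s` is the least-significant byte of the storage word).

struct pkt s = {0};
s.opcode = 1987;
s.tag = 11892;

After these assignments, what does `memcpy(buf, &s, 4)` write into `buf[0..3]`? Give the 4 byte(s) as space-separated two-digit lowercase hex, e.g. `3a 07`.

c3 07 74 2e

opcode (16b) val=1987 bits=0x7c3 at bit 0: 0x000007c3
tag (16b) val=11892 bits=0x2e74 at bit 16: 0x2e7407c3
word = 0x2e7407c3 → little-endian bytes:
  [0]=0xc3  [1]=0x07  [2]=0x74  [3]=0x2e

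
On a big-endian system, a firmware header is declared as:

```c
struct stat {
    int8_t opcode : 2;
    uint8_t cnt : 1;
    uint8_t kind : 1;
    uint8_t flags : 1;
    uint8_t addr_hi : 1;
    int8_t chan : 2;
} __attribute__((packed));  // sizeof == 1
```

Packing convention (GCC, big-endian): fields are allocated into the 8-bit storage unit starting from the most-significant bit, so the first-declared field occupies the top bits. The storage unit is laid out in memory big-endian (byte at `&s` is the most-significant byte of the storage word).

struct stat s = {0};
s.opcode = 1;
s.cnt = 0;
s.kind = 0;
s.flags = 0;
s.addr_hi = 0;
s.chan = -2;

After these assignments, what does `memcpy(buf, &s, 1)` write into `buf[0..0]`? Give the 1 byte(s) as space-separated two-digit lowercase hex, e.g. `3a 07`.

[6+:2] opcode=1 & 0x3 = 0x1; word=0x40
[5+:1] cnt=0 & 0x1 = 0x0; word=0x40
[4+:1] kind=0 & 0x1 = 0x0; word=0x40
[3+:1] flags=0 & 0x1 = 0x0; word=0x40
[2+:1] addr_hi=0 & 0x1 = 0x0; word=0x40
[0+:2] chan=-2 & 0x3 = 0x2; word=0x42
word = 0x42 → big-endian bytes:
  [0]=0x42

42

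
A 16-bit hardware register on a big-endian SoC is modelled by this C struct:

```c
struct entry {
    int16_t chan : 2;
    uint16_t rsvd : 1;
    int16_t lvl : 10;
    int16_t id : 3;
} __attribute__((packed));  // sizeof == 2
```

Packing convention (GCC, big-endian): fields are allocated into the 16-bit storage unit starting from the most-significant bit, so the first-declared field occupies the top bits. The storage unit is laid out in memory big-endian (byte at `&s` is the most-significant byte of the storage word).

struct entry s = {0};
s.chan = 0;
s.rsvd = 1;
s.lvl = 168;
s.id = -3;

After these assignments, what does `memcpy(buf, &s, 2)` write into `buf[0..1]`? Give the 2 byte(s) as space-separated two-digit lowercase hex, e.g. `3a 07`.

25 45

chan (2b) val=0 bits=0x0 at bit 14: 0x0000
rsvd (1b) val=1 bits=0x1 at bit 13: 0x2000
lvl (10b) val=168 bits=0xa8 at bit 3: 0x2540
id (3b) val=-3 bits=0x5 at bit 0: 0x2545
word = 0x2545 → big-endian bytes:
  [0]=0x25  [1]=0x45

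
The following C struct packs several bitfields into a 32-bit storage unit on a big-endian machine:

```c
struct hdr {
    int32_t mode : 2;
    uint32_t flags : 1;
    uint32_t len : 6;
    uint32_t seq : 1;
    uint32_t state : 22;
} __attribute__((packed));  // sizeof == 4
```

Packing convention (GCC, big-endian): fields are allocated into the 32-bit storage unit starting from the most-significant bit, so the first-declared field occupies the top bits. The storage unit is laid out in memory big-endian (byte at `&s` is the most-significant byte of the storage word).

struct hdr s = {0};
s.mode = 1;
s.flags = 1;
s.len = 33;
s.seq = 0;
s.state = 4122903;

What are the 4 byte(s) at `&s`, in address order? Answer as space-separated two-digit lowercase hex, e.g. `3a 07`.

mode (2b) val=1 bits=0x1 at bit 30: 0x40000000
flags (1b) val=1 bits=0x1 at bit 29: 0x60000000
len (6b) val=33 bits=0x21 at bit 23: 0x70800000
seq (1b) val=0 bits=0x0 at bit 22: 0x70800000
state (22b) val=4122903 bits=0x3ee917 at bit 0: 0x70bee917
word = 0x70bee917 → big-endian bytes:
  [0]=0x70  [1]=0xbe  [2]=0xe9  [3]=0x17

70 be e9 17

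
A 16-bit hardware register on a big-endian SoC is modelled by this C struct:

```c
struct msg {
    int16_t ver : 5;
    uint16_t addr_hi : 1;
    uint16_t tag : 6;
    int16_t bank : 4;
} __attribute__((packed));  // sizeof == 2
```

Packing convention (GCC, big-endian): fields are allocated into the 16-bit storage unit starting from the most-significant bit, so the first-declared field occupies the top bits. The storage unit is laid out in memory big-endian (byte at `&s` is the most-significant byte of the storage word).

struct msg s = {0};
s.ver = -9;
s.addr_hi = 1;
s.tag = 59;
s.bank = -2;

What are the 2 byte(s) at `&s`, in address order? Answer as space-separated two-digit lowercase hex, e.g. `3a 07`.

ver (5b) val=-9 bits=0x17 at bit 11: 0xb800
addr_hi (1b) val=1 bits=0x1 at bit 10: 0xbc00
tag (6b) val=59 bits=0x3b at bit 4: 0xbfb0
bank (4b) val=-2 bits=0xe at bit 0: 0xbfbe
word = 0xbfbe → big-endian bytes:
  [0]=0xbf  [1]=0xbe

bf be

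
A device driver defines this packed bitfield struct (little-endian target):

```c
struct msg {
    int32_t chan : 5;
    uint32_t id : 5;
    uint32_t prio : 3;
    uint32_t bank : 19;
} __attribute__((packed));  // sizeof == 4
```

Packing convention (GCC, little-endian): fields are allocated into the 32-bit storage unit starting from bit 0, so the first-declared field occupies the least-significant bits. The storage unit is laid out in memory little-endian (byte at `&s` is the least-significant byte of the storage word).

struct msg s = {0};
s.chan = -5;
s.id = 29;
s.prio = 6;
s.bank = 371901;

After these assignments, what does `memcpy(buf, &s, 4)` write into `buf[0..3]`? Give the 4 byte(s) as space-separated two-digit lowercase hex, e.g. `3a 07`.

bb bb 97 b5

chan:5 = -5 → 0x1b << 0 → word 0x0000001b
id:5 = 29 → 0x1d << 5 → word 0x000003bb
prio:3 = 6 → 0x6 << 10 → word 0x00001bbb
bank:19 = 371901 → 0x5acbd << 13 → word 0xb597bbbb
word = 0xb597bbbb → little-endian bytes:
  [0]=0xbb  [1]=0xbb  [2]=0x97  [3]=0xb5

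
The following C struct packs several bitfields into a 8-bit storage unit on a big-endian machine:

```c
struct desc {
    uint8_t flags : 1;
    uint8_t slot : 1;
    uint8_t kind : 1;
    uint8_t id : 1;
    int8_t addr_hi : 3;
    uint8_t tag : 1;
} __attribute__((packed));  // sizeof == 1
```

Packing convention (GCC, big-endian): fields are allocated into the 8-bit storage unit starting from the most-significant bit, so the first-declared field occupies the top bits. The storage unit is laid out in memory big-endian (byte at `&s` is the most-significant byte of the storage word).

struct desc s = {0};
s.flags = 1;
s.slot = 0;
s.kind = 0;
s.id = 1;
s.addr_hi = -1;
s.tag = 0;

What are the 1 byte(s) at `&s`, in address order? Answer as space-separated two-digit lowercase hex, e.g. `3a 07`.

9e

flags (1b) val=1 bits=0x1 at bit 7: 0x80
slot (1b) val=0 bits=0x0 at bit 6: 0x80
kind (1b) val=0 bits=0x0 at bit 5: 0x80
id (1b) val=1 bits=0x1 at bit 4: 0x90
addr_hi (3b) val=-1 bits=0x7 at bit 1: 0x9e
tag (1b) val=0 bits=0x0 at bit 0: 0x9e
word = 0x9e → big-endian bytes:
  [0]=0x9e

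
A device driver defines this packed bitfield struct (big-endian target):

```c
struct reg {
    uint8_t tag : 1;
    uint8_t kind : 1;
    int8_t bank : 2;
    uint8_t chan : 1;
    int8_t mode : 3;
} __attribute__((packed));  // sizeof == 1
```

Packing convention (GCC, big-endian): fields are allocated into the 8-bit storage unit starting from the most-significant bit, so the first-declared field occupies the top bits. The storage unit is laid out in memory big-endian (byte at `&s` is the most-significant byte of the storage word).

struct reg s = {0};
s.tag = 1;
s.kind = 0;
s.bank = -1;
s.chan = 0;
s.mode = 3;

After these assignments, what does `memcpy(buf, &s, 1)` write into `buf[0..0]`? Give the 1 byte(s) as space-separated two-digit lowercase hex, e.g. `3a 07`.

b3

tag (1b) val=1 bits=0x1 at bit 7: 0x80
kind (1b) val=0 bits=0x0 at bit 6: 0x80
bank (2b) val=-1 bits=0x3 at bit 4: 0xb0
chan (1b) val=0 bits=0x0 at bit 3: 0xb0
mode (3b) val=3 bits=0x3 at bit 0: 0xb3
word = 0xb3 → big-endian bytes:
  [0]=0xb3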